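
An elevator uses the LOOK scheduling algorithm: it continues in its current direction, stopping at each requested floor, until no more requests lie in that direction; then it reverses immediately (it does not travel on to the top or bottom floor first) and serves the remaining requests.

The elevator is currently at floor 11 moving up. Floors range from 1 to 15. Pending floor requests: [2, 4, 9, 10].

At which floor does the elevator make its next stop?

Answer: 10

Derivation:
Current floor: 11, direction: up
Requests above: []
Requests below: [2, 4, 9, 10]
Moving up but no requests above → reverse; nearest below is max([2, 4, 9, 10]) = 10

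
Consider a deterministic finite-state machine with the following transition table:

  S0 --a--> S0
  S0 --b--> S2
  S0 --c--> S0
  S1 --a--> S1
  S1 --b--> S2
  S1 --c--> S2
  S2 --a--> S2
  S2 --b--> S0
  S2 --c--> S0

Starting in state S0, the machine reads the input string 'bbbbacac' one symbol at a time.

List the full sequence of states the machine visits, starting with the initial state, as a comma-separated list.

Answer: S0, S2, S0, S2, S0, S0, S0, S0, S0

Derivation:
Start: S0
  read 'b': S0 --b--> S2
  read 'b': S2 --b--> S0
  read 'b': S0 --b--> S2
  read 'b': S2 --b--> S0
  read 'a': S0 --a--> S0
  read 'c': S0 --c--> S0
  read 'a': S0 --a--> S0
  read 'c': S0 --c--> S0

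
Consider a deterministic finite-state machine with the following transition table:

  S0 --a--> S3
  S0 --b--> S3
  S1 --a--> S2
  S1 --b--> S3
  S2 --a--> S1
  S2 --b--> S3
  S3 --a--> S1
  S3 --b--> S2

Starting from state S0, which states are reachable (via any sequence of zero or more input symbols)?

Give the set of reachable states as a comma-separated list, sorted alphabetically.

BFS from S0:
  visit S0: S0--a-->S3 (new), S0--b-->S3 (seen)
  visit S3: S3--a-->S1 (new), S3--b-->S2 (new)
  visit S1: S1--a-->S2 (seen), S1--b-->S3 (seen)
  visit S2: S2--a-->S1 (seen), S2--b-->S3 (seen)

Answer: S0, S1, S2, S3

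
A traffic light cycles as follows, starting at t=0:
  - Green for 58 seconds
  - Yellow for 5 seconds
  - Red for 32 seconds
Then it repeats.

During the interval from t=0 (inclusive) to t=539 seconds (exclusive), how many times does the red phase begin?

Answer: 6

Derivation:
Cycle = 58+5+32 = 95s
red phase starts at t = k*95 + 63 for k=0,1,2,...
Need k*95+63 < 539 → k < 5.011
k ∈ {0, ..., 5} → 6 starts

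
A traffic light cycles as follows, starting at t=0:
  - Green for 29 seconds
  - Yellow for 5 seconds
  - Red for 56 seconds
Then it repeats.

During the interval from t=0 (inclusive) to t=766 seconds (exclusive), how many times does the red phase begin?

Answer: 9

Derivation:
Cycle = 29+5+56 = 90s
red phase starts at t = k*90 + 34 for k=0,1,2,...
Need k*90+34 < 766 → k < 8.133
k ∈ {0, ..., 8} → 9 starts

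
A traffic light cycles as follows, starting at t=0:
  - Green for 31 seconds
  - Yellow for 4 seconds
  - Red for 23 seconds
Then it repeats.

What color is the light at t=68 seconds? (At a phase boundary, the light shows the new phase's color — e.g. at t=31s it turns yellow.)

Cycle length = 31 + 4 + 23 = 58s
t = 68, phase_t = 68 mod 58 = 10
10 < 31 (green end) → GREEN

Answer: green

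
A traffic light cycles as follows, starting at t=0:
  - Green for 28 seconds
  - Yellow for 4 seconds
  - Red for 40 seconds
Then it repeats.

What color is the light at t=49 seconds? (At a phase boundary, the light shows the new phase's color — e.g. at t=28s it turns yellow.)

Cycle length = 28 + 4 + 40 = 72s
t = 49, phase_t = 49 mod 72 = 49
49 >= 32 → RED

Answer: red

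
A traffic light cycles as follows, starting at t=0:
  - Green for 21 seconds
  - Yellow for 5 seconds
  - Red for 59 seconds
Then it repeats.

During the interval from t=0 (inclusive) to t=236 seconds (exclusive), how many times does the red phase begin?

Answer: 3

Derivation:
Cycle = 21+5+59 = 85s
red phase starts at t = k*85 + 26 for k=0,1,2,...
Need k*85+26 < 236 → k < 2.471
k ∈ {0, ..., 2} → 3 starts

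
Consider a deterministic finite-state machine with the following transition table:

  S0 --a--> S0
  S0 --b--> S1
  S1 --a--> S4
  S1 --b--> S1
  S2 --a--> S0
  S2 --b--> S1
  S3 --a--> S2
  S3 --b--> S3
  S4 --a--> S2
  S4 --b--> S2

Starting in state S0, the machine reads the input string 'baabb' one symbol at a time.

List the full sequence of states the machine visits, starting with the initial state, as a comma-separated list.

Start: S0
  read 'b': S0 --b--> S1
  read 'a': S1 --a--> S4
  read 'a': S4 --a--> S2
  read 'b': S2 --b--> S1
  read 'b': S1 --b--> S1

Answer: S0, S1, S4, S2, S1, S1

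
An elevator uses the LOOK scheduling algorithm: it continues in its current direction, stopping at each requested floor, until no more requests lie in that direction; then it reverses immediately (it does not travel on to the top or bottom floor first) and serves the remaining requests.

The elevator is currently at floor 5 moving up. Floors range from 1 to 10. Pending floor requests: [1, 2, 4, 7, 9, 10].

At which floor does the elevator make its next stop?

Current floor: 5, direction: up
Requests above: [7, 9, 10]
Requests below: [1, 2, 4]
Moving up and requests lie above → nearest above is min([7, 9, 10]) = 7

Answer: 7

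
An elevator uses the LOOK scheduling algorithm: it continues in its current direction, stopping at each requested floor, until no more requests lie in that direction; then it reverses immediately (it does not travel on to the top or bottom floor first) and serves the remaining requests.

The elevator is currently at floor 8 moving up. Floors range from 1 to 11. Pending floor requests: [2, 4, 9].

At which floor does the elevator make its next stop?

Current floor: 8, direction: up
Requests above: [9]
Requests below: [2, 4]
Moving up and requests lie above → nearest above is min([9]) = 9

Answer: 9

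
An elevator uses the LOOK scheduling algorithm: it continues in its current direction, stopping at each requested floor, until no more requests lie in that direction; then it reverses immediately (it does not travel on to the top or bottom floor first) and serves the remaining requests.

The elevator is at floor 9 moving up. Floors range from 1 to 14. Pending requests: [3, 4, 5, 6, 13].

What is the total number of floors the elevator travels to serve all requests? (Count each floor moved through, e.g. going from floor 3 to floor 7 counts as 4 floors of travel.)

Answer: 14

Derivation:
Start at floor 9 moving up, LOOK stop order: [13, 6, 5, 4, 3]
  9 → 13: |13-9| = 4, total = 4
  13 → 6: |6-13| = 7, total = 11
  6 → 5: |5-6| = 1, total = 12
  5 → 4: |4-5| = 1, total = 13
  4 → 3: |3-4| = 1, total = 14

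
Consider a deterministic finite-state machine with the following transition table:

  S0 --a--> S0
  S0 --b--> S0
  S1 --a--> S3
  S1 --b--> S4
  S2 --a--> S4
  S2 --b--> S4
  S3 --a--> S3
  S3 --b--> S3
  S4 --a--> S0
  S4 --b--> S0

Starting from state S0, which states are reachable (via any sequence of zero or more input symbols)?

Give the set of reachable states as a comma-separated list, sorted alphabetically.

BFS from S0:
  visit S0: S0--a-->S0 (seen), S0--b-->S0 (seen)

Answer: S0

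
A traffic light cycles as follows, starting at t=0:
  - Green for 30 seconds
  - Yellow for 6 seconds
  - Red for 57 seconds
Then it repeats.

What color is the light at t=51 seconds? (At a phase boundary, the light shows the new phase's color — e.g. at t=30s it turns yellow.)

Cycle length = 30 + 6 + 57 = 93s
t = 51, phase_t = 51 mod 93 = 51
51 >= 36 → RED

Answer: red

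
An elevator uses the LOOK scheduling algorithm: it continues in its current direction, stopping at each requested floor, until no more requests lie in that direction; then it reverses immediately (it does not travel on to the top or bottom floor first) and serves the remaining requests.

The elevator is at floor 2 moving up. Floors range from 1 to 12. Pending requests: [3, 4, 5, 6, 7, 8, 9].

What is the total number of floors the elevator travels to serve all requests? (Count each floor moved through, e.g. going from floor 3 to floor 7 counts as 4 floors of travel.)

Answer: 7

Derivation:
Start at floor 2 moving up, LOOK stop order: [3, 4, 5, 6, 7, 8, 9]
  2 → 3: |3-2| = 1, total = 1
  3 → 4: |4-3| = 1, total = 2
  4 → 5: |5-4| = 1, total = 3
  5 → 6: |6-5| = 1, total = 4
  6 → 7: |7-6| = 1, total = 5
  7 → 8: |8-7| = 1, total = 6
  8 → 9: |9-8| = 1, total = 7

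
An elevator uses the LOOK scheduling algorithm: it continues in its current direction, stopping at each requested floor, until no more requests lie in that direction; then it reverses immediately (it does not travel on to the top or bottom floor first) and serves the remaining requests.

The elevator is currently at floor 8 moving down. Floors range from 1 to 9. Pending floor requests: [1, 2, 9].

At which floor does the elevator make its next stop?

Answer: 2

Derivation:
Current floor: 8, direction: down
Requests above: [9]
Requests below: [1, 2]
Moving down and requests lie below → nearest below is max([1, 2]) = 2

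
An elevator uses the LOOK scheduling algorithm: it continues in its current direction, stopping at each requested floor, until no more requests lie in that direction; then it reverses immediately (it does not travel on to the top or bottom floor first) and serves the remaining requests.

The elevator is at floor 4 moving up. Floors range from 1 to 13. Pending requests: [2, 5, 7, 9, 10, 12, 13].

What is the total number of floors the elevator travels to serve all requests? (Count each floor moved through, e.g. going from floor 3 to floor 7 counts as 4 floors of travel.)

Start at floor 4 moving up, LOOK stop order: [5, 7, 9, 10, 12, 13, 2]
  4 → 5: |5-4| = 1, total = 1
  5 → 7: |7-5| = 2, total = 3
  7 → 9: |9-7| = 2, total = 5
  9 → 10: |10-9| = 1, total = 6
  10 → 12: |12-10| = 2, total = 8
  12 → 13: |13-12| = 1, total = 9
  13 → 2: |2-13| = 11, total = 20

Answer: 20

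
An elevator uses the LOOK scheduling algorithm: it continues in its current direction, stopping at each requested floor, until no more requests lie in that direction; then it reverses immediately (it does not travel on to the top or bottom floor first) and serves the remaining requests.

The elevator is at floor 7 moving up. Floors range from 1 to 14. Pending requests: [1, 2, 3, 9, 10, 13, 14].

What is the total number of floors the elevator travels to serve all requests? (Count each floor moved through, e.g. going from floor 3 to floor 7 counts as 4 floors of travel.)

Answer: 20

Derivation:
Start at floor 7 moving up, LOOK stop order: [9, 10, 13, 14, 3, 2, 1]
  7 → 9: |9-7| = 2, total = 2
  9 → 10: |10-9| = 1, total = 3
  10 → 13: |13-10| = 3, total = 6
  13 → 14: |14-13| = 1, total = 7
  14 → 3: |3-14| = 11, total = 18
  3 → 2: |2-3| = 1, total = 19
  2 → 1: |1-2| = 1, total = 20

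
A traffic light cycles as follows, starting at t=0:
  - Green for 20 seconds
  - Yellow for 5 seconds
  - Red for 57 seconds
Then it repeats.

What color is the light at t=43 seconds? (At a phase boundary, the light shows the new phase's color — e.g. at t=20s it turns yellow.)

Cycle length = 20 + 5 + 57 = 82s
t = 43, phase_t = 43 mod 82 = 43
43 >= 25 → RED

Answer: red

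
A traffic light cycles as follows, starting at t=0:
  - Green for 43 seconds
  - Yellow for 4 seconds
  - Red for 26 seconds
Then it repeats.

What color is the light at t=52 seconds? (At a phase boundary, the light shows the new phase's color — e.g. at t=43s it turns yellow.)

Cycle length = 43 + 4 + 26 = 73s
t = 52, phase_t = 52 mod 73 = 52
52 >= 47 → RED

Answer: red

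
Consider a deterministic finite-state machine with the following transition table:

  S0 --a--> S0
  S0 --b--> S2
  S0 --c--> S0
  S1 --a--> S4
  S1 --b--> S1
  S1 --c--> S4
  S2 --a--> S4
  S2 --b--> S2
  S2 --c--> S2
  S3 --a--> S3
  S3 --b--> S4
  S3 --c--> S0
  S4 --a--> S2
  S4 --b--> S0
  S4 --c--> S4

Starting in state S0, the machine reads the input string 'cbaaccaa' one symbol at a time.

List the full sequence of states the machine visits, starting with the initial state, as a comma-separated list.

Answer: S0, S0, S2, S4, S2, S2, S2, S4, S2

Derivation:
Start: S0
  read 'c': S0 --c--> S0
  read 'b': S0 --b--> S2
  read 'a': S2 --a--> S4
  read 'a': S4 --a--> S2
  read 'c': S2 --c--> S2
  read 'c': S2 --c--> S2
  read 'a': S2 --a--> S4
  read 'a': S4 --a--> S2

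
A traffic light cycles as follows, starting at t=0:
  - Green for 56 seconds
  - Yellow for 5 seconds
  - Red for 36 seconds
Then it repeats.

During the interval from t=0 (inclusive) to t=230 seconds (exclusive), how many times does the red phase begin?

Answer: 2

Derivation:
Cycle = 56+5+36 = 97s
red phase starts at t = k*97 + 61 for k=0,1,2,...
Need k*97+61 < 230 → k < 1.742
k ∈ {0, ..., 1} → 2 starts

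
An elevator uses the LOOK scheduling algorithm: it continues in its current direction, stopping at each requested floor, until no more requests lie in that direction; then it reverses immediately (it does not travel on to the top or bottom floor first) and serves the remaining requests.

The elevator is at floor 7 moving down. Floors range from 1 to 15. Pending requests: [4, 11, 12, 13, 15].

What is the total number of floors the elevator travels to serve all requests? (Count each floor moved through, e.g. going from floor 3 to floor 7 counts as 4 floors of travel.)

Answer: 14

Derivation:
Start at floor 7 moving down, LOOK stop order: [4, 11, 12, 13, 15]
  7 → 4: |4-7| = 3, total = 3
  4 → 11: |11-4| = 7, total = 10
  11 → 12: |12-11| = 1, total = 11
  12 → 13: |13-12| = 1, total = 12
  13 → 15: |15-13| = 2, total = 14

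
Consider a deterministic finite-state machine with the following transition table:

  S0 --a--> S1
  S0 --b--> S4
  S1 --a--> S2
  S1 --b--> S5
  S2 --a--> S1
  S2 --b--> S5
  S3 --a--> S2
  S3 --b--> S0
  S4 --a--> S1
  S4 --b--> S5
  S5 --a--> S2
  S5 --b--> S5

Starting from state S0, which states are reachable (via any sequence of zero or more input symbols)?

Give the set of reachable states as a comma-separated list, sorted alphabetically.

BFS from S0:
  visit S0: S0--a-->S1 (new), S0--b-->S4 (new)
  visit S1: S1--a-->S2 (new), S1--b-->S5 (new)
  visit S4: S4--a-->S1 (seen), S4--b-->S5 (seen)
  visit S2: S2--a-->S1 (seen), S2--b-->S5 (seen)
  visit S5: S5--a-->S2 (seen), S5--b-->S5 (seen)

Answer: S0, S1, S2, S4, S5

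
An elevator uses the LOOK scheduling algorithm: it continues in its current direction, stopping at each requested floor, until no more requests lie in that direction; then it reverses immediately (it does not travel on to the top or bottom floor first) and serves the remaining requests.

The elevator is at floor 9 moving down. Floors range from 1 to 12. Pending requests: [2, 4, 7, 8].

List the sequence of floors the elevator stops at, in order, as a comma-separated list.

Current: 9, moving DOWN
Serve below first (descending): [8, 7, 4, 2]
Then reverse, serve above (ascending): []

Answer: 8, 7, 4, 2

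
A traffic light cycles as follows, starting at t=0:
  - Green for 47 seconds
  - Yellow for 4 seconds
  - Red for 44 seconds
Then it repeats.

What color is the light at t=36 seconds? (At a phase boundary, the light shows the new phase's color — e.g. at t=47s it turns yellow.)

Answer: green

Derivation:
Cycle length = 47 + 4 + 44 = 95s
t = 36, phase_t = 36 mod 95 = 36
36 < 47 (green end) → GREEN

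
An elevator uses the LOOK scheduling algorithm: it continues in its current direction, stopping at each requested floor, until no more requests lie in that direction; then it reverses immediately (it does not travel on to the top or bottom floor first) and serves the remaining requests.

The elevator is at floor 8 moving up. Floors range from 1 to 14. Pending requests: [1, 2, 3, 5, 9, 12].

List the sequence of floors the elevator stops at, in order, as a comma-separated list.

Current: 8, moving UP
Serve above first (ascending): [9, 12]
Then reverse, serve below (descending): [5, 3, 2, 1]

Answer: 9, 12, 5, 3, 2, 1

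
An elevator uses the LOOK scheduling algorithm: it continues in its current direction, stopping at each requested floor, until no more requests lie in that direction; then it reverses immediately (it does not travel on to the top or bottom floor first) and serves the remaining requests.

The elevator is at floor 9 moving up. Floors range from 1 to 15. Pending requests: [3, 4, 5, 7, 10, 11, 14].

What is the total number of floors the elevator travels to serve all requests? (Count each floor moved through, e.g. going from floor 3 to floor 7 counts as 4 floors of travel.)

Start at floor 9 moving up, LOOK stop order: [10, 11, 14, 7, 5, 4, 3]
  9 → 10: |10-9| = 1, total = 1
  10 → 11: |11-10| = 1, total = 2
  11 → 14: |14-11| = 3, total = 5
  14 → 7: |7-14| = 7, total = 12
  7 → 5: |5-7| = 2, total = 14
  5 → 4: |4-5| = 1, total = 15
  4 → 3: |3-4| = 1, total = 16

Answer: 16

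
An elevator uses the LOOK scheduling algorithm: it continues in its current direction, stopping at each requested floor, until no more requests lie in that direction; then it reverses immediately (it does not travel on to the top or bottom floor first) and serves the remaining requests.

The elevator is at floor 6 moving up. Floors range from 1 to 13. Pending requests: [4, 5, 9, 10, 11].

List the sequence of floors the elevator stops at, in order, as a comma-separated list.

Answer: 9, 10, 11, 5, 4

Derivation:
Current: 6, moving UP
Serve above first (ascending): [9, 10, 11]
Then reverse, serve below (descending): [5, 4]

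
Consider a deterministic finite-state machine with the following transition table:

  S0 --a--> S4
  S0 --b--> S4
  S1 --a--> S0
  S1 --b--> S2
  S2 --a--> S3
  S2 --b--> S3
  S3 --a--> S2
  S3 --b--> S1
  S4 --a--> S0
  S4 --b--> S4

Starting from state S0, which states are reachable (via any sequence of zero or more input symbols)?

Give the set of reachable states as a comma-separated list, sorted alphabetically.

BFS from S0:
  visit S0: S0--a-->S4 (new), S0--b-->S4 (seen)
  visit S4: S4--a-->S0 (seen), S4--b-->S4 (seen)

Answer: S0, S4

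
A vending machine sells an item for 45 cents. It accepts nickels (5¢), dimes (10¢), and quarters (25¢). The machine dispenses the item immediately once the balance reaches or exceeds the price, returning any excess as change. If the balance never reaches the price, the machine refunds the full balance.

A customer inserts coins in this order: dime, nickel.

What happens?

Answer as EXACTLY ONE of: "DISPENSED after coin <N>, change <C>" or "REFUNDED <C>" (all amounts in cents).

Price: 45¢
Coin 1 (dime, 10¢): balance = 10¢
Coin 2 (nickel, 5¢): balance = 15¢
All coins inserted, balance 15¢ < price 45¢ → REFUND 15¢

Answer: REFUNDED 15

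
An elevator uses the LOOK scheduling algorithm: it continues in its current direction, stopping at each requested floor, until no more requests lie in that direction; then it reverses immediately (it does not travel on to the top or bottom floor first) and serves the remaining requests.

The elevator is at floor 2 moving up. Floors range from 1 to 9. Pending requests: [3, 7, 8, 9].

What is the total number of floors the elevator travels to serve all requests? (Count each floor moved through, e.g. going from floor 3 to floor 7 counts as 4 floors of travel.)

Start at floor 2 moving up, LOOK stop order: [3, 7, 8, 9]
  2 → 3: |3-2| = 1, total = 1
  3 → 7: |7-3| = 4, total = 5
  7 → 8: |8-7| = 1, total = 6
  8 → 9: |9-8| = 1, total = 7

Answer: 7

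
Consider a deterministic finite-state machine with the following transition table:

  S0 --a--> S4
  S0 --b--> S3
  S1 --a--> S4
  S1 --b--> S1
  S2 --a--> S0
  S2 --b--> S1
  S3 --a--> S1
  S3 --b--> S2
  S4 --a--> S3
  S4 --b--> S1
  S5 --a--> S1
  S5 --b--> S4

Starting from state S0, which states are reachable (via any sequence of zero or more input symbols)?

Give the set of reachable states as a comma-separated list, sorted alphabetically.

BFS from S0:
  visit S0: S0--a-->S4 (new), S0--b-->S3 (new)
  visit S4: S4--a-->S3 (seen), S4--b-->S1 (new)
  visit S3: S3--a-->S1 (seen), S3--b-->S2 (new)
  visit S1: S1--a-->S4 (seen), S1--b-->S1 (seen)
  visit S2: S2--a-->S0 (seen), S2--b-->S1 (seen)

Answer: S0, S1, S2, S3, S4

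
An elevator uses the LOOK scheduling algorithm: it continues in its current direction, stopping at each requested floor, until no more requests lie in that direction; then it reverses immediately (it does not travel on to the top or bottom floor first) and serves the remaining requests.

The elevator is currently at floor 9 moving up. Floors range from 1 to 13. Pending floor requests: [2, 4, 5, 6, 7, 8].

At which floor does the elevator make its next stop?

Current floor: 9, direction: up
Requests above: []
Requests below: [2, 4, 5, 6, 7, 8]
Moving up but no requests above → reverse; nearest below is max([2, 4, 5, 6, 7, 8]) = 8

Answer: 8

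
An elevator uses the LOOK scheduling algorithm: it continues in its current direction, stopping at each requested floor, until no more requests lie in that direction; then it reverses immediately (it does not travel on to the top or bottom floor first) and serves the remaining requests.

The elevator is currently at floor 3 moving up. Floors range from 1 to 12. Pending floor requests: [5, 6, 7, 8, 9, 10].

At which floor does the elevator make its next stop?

Current floor: 3, direction: up
Requests above: [5, 6, 7, 8, 9, 10]
Requests below: []
Moving up and requests lie above → nearest above is min([5, 6, 7, 8, 9, 10]) = 5

Answer: 5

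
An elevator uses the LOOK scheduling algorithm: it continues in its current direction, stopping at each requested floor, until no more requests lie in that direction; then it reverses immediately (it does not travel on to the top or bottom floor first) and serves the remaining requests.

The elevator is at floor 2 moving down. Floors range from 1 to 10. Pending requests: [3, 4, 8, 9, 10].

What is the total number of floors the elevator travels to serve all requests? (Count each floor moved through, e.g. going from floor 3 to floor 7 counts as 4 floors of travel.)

Start at floor 2 moving down, LOOK stop order: [3, 4, 8, 9, 10]
  2 → 3: |3-2| = 1, total = 1
  3 → 4: |4-3| = 1, total = 2
  4 → 8: |8-4| = 4, total = 6
  8 → 9: |9-8| = 1, total = 7
  9 → 10: |10-9| = 1, total = 8

Answer: 8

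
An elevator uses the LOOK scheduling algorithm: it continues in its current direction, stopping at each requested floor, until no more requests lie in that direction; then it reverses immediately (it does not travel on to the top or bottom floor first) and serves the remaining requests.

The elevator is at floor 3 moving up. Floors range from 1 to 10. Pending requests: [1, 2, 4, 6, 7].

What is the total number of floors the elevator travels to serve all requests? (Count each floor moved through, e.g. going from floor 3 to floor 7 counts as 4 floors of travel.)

Answer: 10

Derivation:
Start at floor 3 moving up, LOOK stop order: [4, 6, 7, 2, 1]
  3 → 4: |4-3| = 1, total = 1
  4 → 6: |6-4| = 2, total = 3
  6 → 7: |7-6| = 1, total = 4
  7 → 2: |2-7| = 5, total = 9
  2 → 1: |1-2| = 1, total = 10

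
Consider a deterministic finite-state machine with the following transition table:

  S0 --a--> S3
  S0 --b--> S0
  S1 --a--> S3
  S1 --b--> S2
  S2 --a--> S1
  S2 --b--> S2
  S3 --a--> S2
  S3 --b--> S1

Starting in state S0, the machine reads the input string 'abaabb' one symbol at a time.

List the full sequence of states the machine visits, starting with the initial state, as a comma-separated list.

Answer: S0, S3, S1, S3, S2, S2, S2

Derivation:
Start: S0
  read 'a': S0 --a--> S3
  read 'b': S3 --b--> S1
  read 'a': S1 --a--> S3
  read 'a': S3 --a--> S2
  read 'b': S2 --b--> S2
  read 'b': S2 --b--> S2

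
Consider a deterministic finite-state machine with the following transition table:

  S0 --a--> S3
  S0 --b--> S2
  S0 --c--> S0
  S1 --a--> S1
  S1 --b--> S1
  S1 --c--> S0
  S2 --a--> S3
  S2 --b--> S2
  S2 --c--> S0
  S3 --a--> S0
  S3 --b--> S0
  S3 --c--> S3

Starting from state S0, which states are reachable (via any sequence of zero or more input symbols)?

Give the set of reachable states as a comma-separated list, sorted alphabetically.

BFS from S0:
  visit S0: S0--a-->S3 (new), S0--b-->S2 (new), S0--c-->S0 (seen)
  visit S3: S3--a-->S0 (seen), S3--b-->S0 (seen), S3--c-->S3 (seen)
  visit S2: S2--a-->S3 (seen), S2--b-->S2 (seen), S2--c-->S0 (seen)

Answer: S0, S2, S3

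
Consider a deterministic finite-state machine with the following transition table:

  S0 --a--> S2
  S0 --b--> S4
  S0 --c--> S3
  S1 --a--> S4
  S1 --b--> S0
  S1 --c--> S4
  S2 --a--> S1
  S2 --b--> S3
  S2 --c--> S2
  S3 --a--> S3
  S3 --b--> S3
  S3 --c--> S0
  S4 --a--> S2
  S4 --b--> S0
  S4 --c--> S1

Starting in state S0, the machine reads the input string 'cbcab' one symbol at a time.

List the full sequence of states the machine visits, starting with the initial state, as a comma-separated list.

Start: S0
  read 'c': S0 --c--> S3
  read 'b': S3 --b--> S3
  read 'c': S3 --c--> S0
  read 'a': S0 --a--> S2
  read 'b': S2 --b--> S3

Answer: S0, S3, S3, S0, S2, S3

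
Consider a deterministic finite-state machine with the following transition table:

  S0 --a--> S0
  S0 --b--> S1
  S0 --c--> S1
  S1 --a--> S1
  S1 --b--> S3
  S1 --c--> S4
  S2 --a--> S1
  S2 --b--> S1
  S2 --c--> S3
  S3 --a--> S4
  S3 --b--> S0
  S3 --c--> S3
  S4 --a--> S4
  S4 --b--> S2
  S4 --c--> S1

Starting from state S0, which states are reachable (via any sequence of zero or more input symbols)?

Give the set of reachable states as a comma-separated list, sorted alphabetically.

Answer: S0, S1, S2, S3, S4

Derivation:
BFS from S0:
  visit S0: S0--a-->S0 (seen), S0--b-->S1 (new), S0--c-->S1 (seen)
  visit S1: S1--a-->S1 (seen), S1--b-->S3 (new), S1--c-->S4 (new)
  visit S3: S3--a-->S4 (seen), S3--b-->S0 (seen), S3--c-->S3 (seen)
  visit S4: S4--a-->S4 (seen), S4--b-->S2 (new), S4--c-->S1 (seen)
  visit S2: S2--a-->S1 (seen), S2--b-->S1 (seen), S2--c-->S3 (seen)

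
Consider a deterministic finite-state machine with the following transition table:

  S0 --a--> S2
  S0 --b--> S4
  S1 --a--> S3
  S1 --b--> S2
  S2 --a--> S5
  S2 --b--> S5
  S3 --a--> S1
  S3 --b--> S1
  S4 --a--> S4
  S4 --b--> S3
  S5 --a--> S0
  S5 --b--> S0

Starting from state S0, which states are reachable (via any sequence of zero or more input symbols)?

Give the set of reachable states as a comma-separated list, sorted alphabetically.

BFS from S0:
  visit S0: S0--a-->S2 (new), S0--b-->S4 (new)
  visit S2: S2--a-->S5 (new), S2--b-->S5 (seen)
  visit S4: S4--a-->S4 (seen), S4--b-->S3 (new)
  visit S5: S5--a-->S0 (seen), S5--b-->S0 (seen)
  visit S3: S3--a-->S1 (new), S3--b-->S1 (seen)
  visit S1: S1--a-->S3 (seen), S1--b-->S2 (seen)

Answer: S0, S1, S2, S3, S4, S5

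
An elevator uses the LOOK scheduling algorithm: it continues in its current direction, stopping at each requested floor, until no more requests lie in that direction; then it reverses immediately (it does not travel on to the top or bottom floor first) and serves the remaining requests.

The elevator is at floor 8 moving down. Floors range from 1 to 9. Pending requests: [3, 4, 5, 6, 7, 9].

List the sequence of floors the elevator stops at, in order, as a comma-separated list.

Current: 8, moving DOWN
Serve below first (descending): [7, 6, 5, 4, 3]
Then reverse, serve above (ascending): [9]

Answer: 7, 6, 5, 4, 3, 9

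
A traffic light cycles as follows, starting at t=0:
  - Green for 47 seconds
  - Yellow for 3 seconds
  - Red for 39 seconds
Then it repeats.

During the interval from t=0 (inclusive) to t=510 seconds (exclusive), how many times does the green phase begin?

Cycle = 47+3+39 = 89s
green phase starts at t = k*89 + 0 for k=0,1,2,...
Need k*89+0 < 510 → k < 5.730
k ∈ {0, ..., 5} → 6 starts

Answer: 6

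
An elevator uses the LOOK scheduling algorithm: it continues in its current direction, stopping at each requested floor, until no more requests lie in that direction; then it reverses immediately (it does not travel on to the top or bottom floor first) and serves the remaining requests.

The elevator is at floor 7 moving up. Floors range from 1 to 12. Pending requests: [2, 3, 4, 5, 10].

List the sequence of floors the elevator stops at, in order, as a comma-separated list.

Answer: 10, 5, 4, 3, 2

Derivation:
Current: 7, moving UP
Serve above first (ascending): [10]
Then reverse, serve below (descending): [5, 4, 3, 2]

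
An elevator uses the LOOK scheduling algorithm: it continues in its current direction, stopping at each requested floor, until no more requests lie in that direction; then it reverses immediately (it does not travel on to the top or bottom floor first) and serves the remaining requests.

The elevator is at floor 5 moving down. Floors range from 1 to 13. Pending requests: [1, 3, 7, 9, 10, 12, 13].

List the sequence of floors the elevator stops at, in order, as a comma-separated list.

Answer: 3, 1, 7, 9, 10, 12, 13

Derivation:
Current: 5, moving DOWN
Serve below first (descending): [3, 1]
Then reverse, serve above (ascending): [7, 9, 10, 12, 13]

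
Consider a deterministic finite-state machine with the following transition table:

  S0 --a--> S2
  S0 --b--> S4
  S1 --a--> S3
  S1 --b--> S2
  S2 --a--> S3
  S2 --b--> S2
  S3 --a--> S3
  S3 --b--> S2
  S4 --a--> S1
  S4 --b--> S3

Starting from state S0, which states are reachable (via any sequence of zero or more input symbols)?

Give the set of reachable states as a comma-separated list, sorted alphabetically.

BFS from S0:
  visit S0: S0--a-->S2 (new), S0--b-->S4 (new)
  visit S2: S2--a-->S3 (new), S2--b-->S2 (seen)
  visit S4: S4--a-->S1 (new), S4--b-->S3 (seen)
  visit S3: S3--a-->S3 (seen), S3--b-->S2 (seen)
  visit S1: S1--a-->S3 (seen), S1--b-->S2 (seen)

Answer: S0, S1, S2, S3, S4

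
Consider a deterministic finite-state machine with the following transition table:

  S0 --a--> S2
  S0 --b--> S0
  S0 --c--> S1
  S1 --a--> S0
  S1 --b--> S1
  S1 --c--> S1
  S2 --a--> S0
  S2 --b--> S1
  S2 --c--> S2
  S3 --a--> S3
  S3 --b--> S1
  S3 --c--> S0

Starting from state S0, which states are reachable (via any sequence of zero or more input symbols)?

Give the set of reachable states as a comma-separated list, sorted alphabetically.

Answer: S0, S1, S2

Derivation:
BFS from S0:
  visit S0: S0--a-->S2 (new), S0--b-->S0 (seen), S0--c-->S1 (new)
  visit S2: S2--a-->S0 (seen), S2--b-->S1 (seen), S2--c-->S2 (seen)
  visit S1: S1--a-->S0 (seen), S1--b-->S1 (seen), S1--c-->S1 (seen)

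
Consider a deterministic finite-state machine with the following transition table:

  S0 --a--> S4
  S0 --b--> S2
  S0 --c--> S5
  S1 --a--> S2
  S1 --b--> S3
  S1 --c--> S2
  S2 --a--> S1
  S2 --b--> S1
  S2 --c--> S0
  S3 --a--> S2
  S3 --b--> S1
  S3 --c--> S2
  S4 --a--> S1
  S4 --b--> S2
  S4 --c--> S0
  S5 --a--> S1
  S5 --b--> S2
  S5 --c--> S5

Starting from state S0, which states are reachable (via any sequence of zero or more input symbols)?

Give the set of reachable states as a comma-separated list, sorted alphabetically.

Answer: S0, S1, S2, S3, S4, S5

Derivation:
BFS from S0:
  visit S0: S0--a-->S4 (new), S0--b-->S2 (new), S0--c-->S5 (new)
  visit S4: S4--a-->S1 (new), S4--b-->S2 (seen), S4--c-->S0 (seen)
  visit S2: S2--a-->S1 (seen), S2--b-->S1 (seen), S2--c-->S0 (seen)
  visit S5: S5--a-->S1 (seen), S5--b-->S2 (seen), S5--c-->S5 (seen)
  visit S1: S1--a-->S2 (seen), S1--b-->S3 (new), S1--c-->S2 (seen)
  visit S3: S3--a-->S2 (seen), S3--b-->S1 (seen), S3--c-->S2 (seen)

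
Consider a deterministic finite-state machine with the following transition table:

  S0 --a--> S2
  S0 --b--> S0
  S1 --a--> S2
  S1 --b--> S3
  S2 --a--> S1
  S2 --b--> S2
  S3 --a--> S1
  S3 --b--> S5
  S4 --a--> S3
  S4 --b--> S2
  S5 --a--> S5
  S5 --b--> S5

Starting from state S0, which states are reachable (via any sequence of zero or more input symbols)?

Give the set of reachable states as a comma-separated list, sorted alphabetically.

BFS from S0:
  visit S0: S0--a-->S2 (new), S0--b-->S0 (seen)
  visit S2: S2--a-->S1 (new), S2--b-->S2 (seen)
  visit S1: S1--a-->S2 (seen), S1--b-->S3 (new)
  visit S3: S3--a-->S1 (seen), S3--b-->S5 (new)
  visit S5: S5--a-->S5 (seen), S5--b-->S5 (seen)

Answer: S0, S1, S2, S3, S5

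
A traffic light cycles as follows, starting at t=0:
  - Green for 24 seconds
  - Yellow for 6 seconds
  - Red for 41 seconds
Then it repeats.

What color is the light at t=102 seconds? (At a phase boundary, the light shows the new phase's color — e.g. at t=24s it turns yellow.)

Cycle length = 24 + 6 + 41 = 71s
t = 102, phase_t = 102 mod 71 = 31
31 >= 30 → RED

Answer: red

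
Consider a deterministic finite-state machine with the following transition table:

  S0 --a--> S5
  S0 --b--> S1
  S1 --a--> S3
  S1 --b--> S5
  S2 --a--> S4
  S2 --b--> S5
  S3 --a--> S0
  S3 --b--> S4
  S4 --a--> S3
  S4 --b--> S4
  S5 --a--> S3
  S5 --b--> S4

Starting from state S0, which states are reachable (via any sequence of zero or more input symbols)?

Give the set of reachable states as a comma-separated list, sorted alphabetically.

BFS from S0:
  visit S0: S0--a-->S5 (new), S0--b-->S1 (new)
  visit S5: S5--a-->S3 (new), S5--b-->S4 (new)
  visit S1: S1--a-->S3 (seen), S1--b-->S5 (seen)
  visit S3: S3--a-->S0 (seen), S3--b-->S4 (seen)
  visit S4: S4--a-->S3 (seen), S4--b-->S4 (seen)

Answer: S0, S1, S3, S4, S5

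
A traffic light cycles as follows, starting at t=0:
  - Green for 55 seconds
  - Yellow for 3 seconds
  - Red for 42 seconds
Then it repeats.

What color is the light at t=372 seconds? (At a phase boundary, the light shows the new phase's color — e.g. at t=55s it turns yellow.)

Answer: red

Derivation:
Cycle length = 55 + 3 + 42 = 100s
t = 372, phase_t = 372 mod 100 = 72
72 >= 58 → RED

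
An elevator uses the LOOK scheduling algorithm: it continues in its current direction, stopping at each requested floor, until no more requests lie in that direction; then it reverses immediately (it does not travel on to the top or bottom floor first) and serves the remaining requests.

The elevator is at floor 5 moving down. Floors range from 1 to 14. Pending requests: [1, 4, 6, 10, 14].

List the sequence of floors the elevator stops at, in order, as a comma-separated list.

Current: 5, moving DOWN
Serve below first (descending): [4, 1]
Then reverse, serve above (ascending): [6, 10, 14]

Answer: 4, 1, 6, 10, 14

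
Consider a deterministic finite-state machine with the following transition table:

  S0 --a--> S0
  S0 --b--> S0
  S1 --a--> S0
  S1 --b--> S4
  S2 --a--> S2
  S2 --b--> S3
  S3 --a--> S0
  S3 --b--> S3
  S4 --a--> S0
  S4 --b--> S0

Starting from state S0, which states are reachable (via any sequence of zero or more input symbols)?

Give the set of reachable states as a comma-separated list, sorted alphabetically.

BFS from S0:
  visit S0: S0--a-->S0 (seen), S0--b-->S0 (seen)

Answer: S0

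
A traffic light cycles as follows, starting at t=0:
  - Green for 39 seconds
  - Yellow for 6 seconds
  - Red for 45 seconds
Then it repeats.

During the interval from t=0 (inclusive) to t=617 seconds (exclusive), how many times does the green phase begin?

Answer: 7

Derivation:
Cycle = 39+6+45 = 90s
green phase starts at t = k*90 + 0 for k=0,1,2,...
Need k*90+0 < 617 → k < 6.856
k ∈ {0, ..., 6} → 7 starts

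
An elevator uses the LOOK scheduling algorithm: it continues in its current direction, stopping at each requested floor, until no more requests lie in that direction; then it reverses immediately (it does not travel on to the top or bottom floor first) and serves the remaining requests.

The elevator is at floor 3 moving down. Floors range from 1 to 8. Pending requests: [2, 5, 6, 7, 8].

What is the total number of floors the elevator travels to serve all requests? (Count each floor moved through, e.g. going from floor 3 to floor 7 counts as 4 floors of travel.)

Answer: 7

Derivation:
Start at floor 3 moving down, LOOK stop order: [2, 5, 6, 7, 8]
  3 → 2: |2-3| = 1, total = 1
  2 → 5: |5-2| = 3, total = 4
  5 → 6: |6-5| = 1, total = 5
  6 → 7: |7-6| = 1, total = 6
  7 → 8: |8-7| = 1, total = 7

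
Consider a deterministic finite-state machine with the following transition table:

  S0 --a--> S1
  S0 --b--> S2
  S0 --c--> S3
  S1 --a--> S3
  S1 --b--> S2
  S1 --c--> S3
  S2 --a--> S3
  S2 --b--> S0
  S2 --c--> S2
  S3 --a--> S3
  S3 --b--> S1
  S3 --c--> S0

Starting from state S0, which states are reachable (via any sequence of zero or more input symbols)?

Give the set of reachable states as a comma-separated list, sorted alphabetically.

BFS from S0:
  visit S0: S0--a-->S1 (new), S0--b-->S2 (new), S0--c-->S3 (new)
  visit S1: S1--a-->S3 (seen), S1--b-->S2 (seen), S1--c-->S3 (seen)
  visit S2: S2--a-->S3 (seen), S2--b-->S0 (seen), S2--c-->S2 (seen)
  visit S3: S3--a-->S3 (seen), S3--b-->S1 (seen), S3--c-->S0 (seen)

Answer: S0, S1, S2, S3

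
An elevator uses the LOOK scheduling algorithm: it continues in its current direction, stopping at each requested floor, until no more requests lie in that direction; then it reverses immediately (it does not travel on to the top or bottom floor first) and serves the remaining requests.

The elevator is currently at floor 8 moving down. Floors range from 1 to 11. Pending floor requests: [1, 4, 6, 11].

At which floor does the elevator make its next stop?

Current floor: 8, direction: down
Requests above: [11]
Requests below: [1, 4, 6]
Moving down and requests lie below → nearest below is max([1, 4, 6]) = 6

Answer: 6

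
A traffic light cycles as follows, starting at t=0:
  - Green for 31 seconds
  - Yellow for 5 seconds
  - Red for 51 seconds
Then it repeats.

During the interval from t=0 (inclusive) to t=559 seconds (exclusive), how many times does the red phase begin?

Answer: 7

Derivation:
Cycle = 31+5+51 = 87s
red phase starts at t = k*87 + 36 for k=0,1,2,...
Need k*87+36 < 559 → k < 6.011
k ∈ {0, ..., 6} → 7 starts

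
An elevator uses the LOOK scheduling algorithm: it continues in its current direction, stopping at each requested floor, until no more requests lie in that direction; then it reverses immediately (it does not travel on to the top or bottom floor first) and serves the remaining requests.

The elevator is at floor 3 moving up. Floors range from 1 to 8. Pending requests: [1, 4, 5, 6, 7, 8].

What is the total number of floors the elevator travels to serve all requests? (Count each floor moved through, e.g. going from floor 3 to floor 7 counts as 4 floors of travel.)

Answer: 12

Derivation:
Start at floor 3 moving up, LOOK stop order: [4, 5, 6, 7, 8, 1]
  3 → 4: |4-3| = 1, total = 1
  4 → 5: |5-4| = 1, total = 2
  5 → 6: |6-5| = 1, total = 3
  6 → 7: |7-6| = 1, total = 4
  7 → 8: |8-7| = 1, total = 5
  8 → 1: |1-8| = 7, total = 12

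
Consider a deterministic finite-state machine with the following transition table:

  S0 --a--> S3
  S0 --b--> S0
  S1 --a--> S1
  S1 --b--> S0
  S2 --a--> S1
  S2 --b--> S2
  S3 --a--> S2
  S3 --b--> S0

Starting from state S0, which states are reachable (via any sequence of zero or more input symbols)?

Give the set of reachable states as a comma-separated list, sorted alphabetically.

Answer: S0, S1, S2, S3

Derivation:
BFS from S0:
  visit S0: S0--a-->S3 (new), S0--b-->S0 (seen)
  visit S3: S3--a-->S2 (new), S3--b-->S0 (seen)
  visit S2: S2--a-->S1 (new), S2--b-->S2 (seen)
  visit S1: S1--a-->S1 (seen), S1--b-->S0 (seen)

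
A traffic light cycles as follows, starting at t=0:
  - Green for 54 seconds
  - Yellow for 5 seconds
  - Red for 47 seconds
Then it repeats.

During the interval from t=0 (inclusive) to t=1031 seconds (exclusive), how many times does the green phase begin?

Answer: 10

Derivation:
Cycle = 54+5+47 = 106s
green phase starts at t = k*106 + 0 for k=0,1,2,...
Need k*106+0 < 1031 → k < 9.726
k ∈ {0, ..., 9} → 10 starts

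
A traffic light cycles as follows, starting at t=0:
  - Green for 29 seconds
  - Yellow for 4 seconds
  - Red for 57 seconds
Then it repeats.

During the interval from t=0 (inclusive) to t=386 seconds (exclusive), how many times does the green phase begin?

Cycle = 29+4+57 = 90s
green phase starts at t = k*90 + 0 for k=0,1,2,...
Need k*90+0 < 386 → k < 4.289
k ∈ {0, ..., 4} → 5 starts

Answer: 5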